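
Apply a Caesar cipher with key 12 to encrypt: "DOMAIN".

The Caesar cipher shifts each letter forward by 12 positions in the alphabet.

Step 1: For each letter, shift forward by 12 positions (mod 26).
  D (position 3) -> position (3+12) mod 26 = 15 -> P
  O (position 14) -> position (14+12) mod 26 = 0 -> A
  M (position 12) -> position (12+12) mod 26 = 24 -> Y
  A (position 0) -> position (0+12) mod 26 = 12 -> M
  I (position 8) -> position (8+12) mod 26 = 20 -> U
  N (position 13) -> position (13+12) mod 26 = 25 -> Z
Result: PAYMUZ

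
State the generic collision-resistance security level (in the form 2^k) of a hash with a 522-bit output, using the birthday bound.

Step 1: The birthday paradox gives collision probability ~50% after sqrt(2^n) = 2^(n/2) hashes.
Step 2: For 522-bit output: 2^(522/2) = 2^261.
Step 3: Approximately 2^261 hash computations needed.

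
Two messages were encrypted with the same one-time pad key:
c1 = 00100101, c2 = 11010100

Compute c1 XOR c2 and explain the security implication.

Step 1: c1 XOR c2 = (m1 XOR k) XOR (m2 XOR k).
Step 2: By XOR associativity/commutativity: = m1 XOR m2 XOR k XOR k = m1 XOR m2.
Step 3: 00100101 XOR 11010100 = 11110001 = 241.
Step 4: The key cancels out! An attacker learns m1 XOR m2 = 241, revealing the relationship between plaintexts.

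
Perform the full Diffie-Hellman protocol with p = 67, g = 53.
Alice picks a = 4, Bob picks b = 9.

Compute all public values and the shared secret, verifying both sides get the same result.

Step 1: A = g^a mod p = 53^4 mod 67 = 25.
Step 2: B = g^b mod p = 53^9 mod 67 = 27.
Step 3: Alice computes s = B^a mod p = 27^4 mod 67 = 64.
Step 4: Bob computes s = A^b mod p = 25^9 mod 67 = 64.
Both sides agree: shared secret = 64.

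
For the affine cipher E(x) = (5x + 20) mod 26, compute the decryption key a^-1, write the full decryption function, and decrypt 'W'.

Step 1: Find a^-1, the modular inverse of 5 mod 26.
Step 2: We need 5 * a^-1 = 1 (mod 26).
Step 3: 5 * 21 = 105 = 4 * 26 + 1, so a^-1 = 21.
Step 4: D(y) = 21(y - 20) mod 26.
Step 5: Apply to 'W' (y = 22): D(22) = 21 * (22 - 20) mod 26 = 21 * 2 mod 26 = 16 -> 'Q'.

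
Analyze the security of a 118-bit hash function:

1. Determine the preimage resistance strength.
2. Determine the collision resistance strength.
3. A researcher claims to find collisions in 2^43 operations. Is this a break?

Step 1: Preimage resistance requires brute-force of 2^118 operations.
Step 2: Collision resistance (birthday bound) = 2^(118/2) = 2^59.
Step 3: The claimed attack costs 2^43 operations.
Step 4: Since 2^43 < 2^59, the claimed attack beats the generic birthday bound, so collision resistance is broken.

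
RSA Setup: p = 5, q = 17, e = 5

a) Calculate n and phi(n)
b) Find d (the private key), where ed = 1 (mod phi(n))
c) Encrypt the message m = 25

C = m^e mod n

Step 1: n = 5 * 17 = 85.
Step 2: phi(n) = (5-1)(17-1) = 4 * 16 = 64.
Step 3: Find d = 5^(-1) mod 64 = 13.
  Verify: 5 * 13 = 65 = 1 (mod 64).
Step 4: C = 25^5 mod 85 = 60.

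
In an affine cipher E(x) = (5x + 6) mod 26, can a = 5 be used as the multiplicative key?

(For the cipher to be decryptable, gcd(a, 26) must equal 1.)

Step 1: Compute gcd(5, 26).
Step 2: gcd(5, 26) = 1.
Since gcd = 1, 5 is coprime with 26, so it is a valid key.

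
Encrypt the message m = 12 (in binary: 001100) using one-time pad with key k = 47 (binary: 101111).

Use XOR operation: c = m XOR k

Step 1: Write out the XOR operation bit by bit:
  Message: 001100
  Key:     101111
  XOR:     100011
Step 2: Convert to decimal: 100011 = 35.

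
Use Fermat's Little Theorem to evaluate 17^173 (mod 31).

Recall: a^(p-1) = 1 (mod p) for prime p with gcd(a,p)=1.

Step 1: Since 31 is prime, by Fermat's Little Theorem: 17^30 = 1 (mod 31).
Step 2: Reduce exponent: 173 mod 30 = 23.
Step 3: So 17^173 = 17^23 (mod 31).
Step 4: 17^23 mod 31 = 13.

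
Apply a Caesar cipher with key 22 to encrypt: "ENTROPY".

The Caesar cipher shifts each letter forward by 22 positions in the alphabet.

Step 1: For each letter, shift forward by 22 positions (mod 26).
  E (position 4) -> position (4+22) mod 26 = 0 -> A
  N (position 13) -> position (13+22) mod 26 = 9 -> J
  T (position 19) -> position (19+22) mod 26 = 15 -> P
  R (position 17) -> position (17+22) mod 26 = 13 -> N
  O (position 14) -> position (14+22) mod 26 = 10 -> K
  P (position 15) -> position (15+22) mod 26 = 11 -> L
  Y (position 24) -> position (24+22) mod 26 = 20 -> U
Result: AJPNKLU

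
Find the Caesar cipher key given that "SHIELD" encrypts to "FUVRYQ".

Step 1: Compare first letters: S (position 18) -> F (position 5).
Step 2: Shift = (5 - 18) mod 26 = 13.
The shift value is 13.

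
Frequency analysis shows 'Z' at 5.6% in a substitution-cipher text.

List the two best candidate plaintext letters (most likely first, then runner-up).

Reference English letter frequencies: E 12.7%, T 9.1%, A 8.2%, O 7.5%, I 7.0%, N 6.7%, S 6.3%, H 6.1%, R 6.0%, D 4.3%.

Step 1: Observed frequency of 'Z' is 5.6%.
Step 2: Compute distances to each reference frequency and sort:
  R (6.0%): difference = 0.4% <-- BEST
  H (6.1%): difference = 0.5% <-- RUNNER-UP
  S (6.3%): difference = 0.7%
  N (6.7%): difference = 1.1%
  D (4.3%): difference = 1.3%
Step 3: Most likely is 'R' (6.0%, diff 0.4%); second most likely is 'H' (6.1%, diff 0.5%).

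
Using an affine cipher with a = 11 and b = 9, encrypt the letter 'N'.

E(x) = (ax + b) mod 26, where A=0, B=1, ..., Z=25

Step 1: Convert 'N' to number: x = 13.
Step 2: E(13) = (11 * 13 + 9) mod 26 = 152 mod 26 = 22.
Step 3: Convert 22 back to letter: W.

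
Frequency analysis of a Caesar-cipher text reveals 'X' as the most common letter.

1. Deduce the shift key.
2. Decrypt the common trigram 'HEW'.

Step 1: In English, 'E' is the most frequent letter (12.7%).
Step 2: The most frequent ciphertext letter is 'X' (position 23).
Step 3: Shift = (23 - 4) mod 26 = 19.
Step 4: Decrypt 'HEW' by shifting back 19:
  H -> O
  E -> L
  W -> D
Step 5: 'HEW' decrypts to 'OLD'.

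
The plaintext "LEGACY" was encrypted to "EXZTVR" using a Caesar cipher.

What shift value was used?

Step 1: Compare first letters: L (position 11) -> E (position 4).
Step 2: Shift = (4 - 11) mod 26 = 19.
The shift value is 19.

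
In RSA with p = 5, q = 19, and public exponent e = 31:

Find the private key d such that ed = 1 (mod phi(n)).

Step 1: n = 5 * 19 = 95.
Step 2: phi(n) = 4 * 18 = 72.
Step 3: Find d such that 31 * d = 1 (mod 72).
Step 4: d = 31^(-1) mod 72 = 7.
Verification: 31 * 7 = 217 = 3 * 72 + 1.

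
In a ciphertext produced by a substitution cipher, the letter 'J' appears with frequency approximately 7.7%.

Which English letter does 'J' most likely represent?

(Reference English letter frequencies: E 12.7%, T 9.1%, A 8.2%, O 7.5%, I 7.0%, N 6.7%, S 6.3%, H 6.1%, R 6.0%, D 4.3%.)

Step 1: The observed frequency is 7.7%.
Step 2: Compare with English frequencies:
  E: 12.7% (difference: 5.0%)
  T: 9.1% (difference: 1.4%)
  A: 8.2% (difference: 0.5%)
  O: 7.5% (difference: 0.2%) <-- closest
  I: 7.0% (difference: 0.7%)
  N: 6.7% (difference: 1.0%)
  S: 6.3% (difference: 1.4%)
  H: 6.1% (difference: 1.6%)
  R: 6.0% (difference: 1.7%)
  D: 4.3% (difference: 3.4%)
Step 3: 'J' most likely represents 'O' (frequency 7.5%).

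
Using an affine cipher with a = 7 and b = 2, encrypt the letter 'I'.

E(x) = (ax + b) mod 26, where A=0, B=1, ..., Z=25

Step 1: Convert 'I' to number: x = 8.
Step 2: E(8) = (7 * 8 + 2) mod 26 = 58 mod 26 = 6.
Step 3: Convert 6 back to letter: G.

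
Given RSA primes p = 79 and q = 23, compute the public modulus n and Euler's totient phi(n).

Step 1: n = p * q = 79 * 23 = 1817.
Step 2: phi(n) = (p-1)(q-1) = 78 * 22 = 1716.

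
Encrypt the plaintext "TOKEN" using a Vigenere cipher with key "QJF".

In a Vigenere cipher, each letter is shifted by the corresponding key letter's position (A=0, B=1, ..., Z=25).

Step 1: Repeat key to match plaintext length:
  Plaintext: TOKEN
  Key:       QJFQJ
Step 2: Encrypt each letter:
  T(19) + Q(16) = (19+16) mod 26 = 9 = J
  O(14) + J(9) = (14+9) mod 26 = 23 = X
  K(10) + F(5) = (10+5) mod 26 = 15 = P
  E(4) + Q(16) = (4+16) mod 26 = 20 = U
  N(13) + J(9) = (13+9) mod 26 = 22 = W
Ciphertext: JXPUW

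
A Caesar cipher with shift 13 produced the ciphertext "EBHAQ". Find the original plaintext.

Step 1: Reverse the shift by subtracting 13 from each letter position.
  E (position 4) -> position (4-13) mod 26 = 17 -> R
  B (position 1) -> position (1-13) mod 26 = 14 -> O
  H (position 7) -> position (7-13) mod 26 = 20 -> U
  A (position 0) -> position (0-13) mod 26 = 13 -> N
  Q (position 16) -> position (16-13) mod 26 = 3 -> D
Decrypted message: ROUND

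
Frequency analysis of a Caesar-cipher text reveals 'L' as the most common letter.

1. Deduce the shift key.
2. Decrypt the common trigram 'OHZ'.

Step 1: In English, 'E' is the most frequent letter (12.7%).
Step 2: The most frequent ciphertext letter is 'L' (position 11).
Step 3: Shift = (11 - 4) mod 26 = 7.
Step 4: Decrypt 'OHZ' by shifting back 7:
  O -> H
  H -> A
  Z -> S
Step 5: 'OHZ' decrypts to 'HAS'.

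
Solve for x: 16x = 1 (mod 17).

Step 1: We need x such that 16 * x = 1 (mod 17).
Step 2: Using the extended Euclidean algorithm or trial:
  16 * 16 = 256 = 15 * 17 + 1.
Step 3: Since 256 mod 17 = 1, the inverse is x = 16.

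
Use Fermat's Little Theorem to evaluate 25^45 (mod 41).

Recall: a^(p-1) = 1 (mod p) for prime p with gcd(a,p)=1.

Step 1: Since 41 is prime, by Fermat's Little Theorem: 25^40 = 1 (mod 41).
Step 2: Reduce exponent: 45 mod 40 = 5.
Step 3: So 25^45 = 25^5 (mod 41).
Step 4: 25^5 mod 41 = 40.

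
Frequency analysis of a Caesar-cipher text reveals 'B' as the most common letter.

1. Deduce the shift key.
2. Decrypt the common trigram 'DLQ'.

Step 1: In English, 'E' is the most frequent letter (12.7%).
Step 2: The most frequent ciphertext letter is 'B' (position 1).
Step 3: Shift = (1 - 4) mod 26 = 23.
Step 4: Decrypt 'DLQ' by shifting back 23:
  D -> G
  L -> O
  Q -> T
Step 5: 'DLQ' decrypts to 'GOT'.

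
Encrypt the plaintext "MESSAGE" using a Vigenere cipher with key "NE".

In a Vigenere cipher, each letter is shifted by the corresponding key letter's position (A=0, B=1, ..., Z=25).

Step 1: Repeat key to match plaintext length:
  Plaintext: MESSAGE
  Key:       NENENEN
Step 2: Encrypt each letter:
  M(12) + N(13) = (12+13) mod 26 = 25 = Z
  E(4) + E(4) = (4+4) mod 26 = 8 = I
  S(18) + N(13) = (18+13) mod 26 = 5 = F
  S(18) + E(4) = (18+4) mod 26 = 22 = W
  A(0) + N(13) = (0+13) mod 26 = 13 = N
  G(6) + E(4) = (6+4) mod 26 = 10 = K
  E(4) + N(13) = (4+13) mod 26 = 17 = R
Ciphertext: ZIFWNKR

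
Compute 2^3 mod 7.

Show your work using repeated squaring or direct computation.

Step 1: Compute 2^3 mod 7 step by step, reducing modulo 7 at each step.
  2^1 mod 7 = 2
  2^2 mod 7 = (2 * 2) mod 7 = 4
  2^3 mod 7 = (4 * 2) mod 7 = 1
Step 2: Result = 1.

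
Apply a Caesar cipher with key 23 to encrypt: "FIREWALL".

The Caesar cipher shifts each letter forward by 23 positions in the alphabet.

Step 1: For each letter, shift forward by 23 positions (mod 26).
  F (position 5) -> position (5+23) mod 26 = 2 -> C
  I (position 8) -> position (8+23) mod 26 = 5 -> F
  R (position 17) -> position (17+23) mod 26 = 14 -> O
  E (position 4) -> position (4+23) mod 26 = 1 -> B
  W (position 22) -> position (22+23) mod 26 = 19 -> T
  A (position 0) -> position (0+23) mod 26 = 23 -> X
  L (position 11) -> position (11+23) mod 26 = 8 -> I
  L (position 11) -> position (11+23) mod 26 = 8 -> I
Result: CFOBTXII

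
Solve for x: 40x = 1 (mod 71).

Step 1: We need x such that 40 * x = 1 (mod 71).
Step 2: Using the extended Euclidean algorithm or trial:
  40 * 16 = 640 = 9 * 71 + 1.
Step 3: Since 640 mod 71 = 1, the inverse is x = 16.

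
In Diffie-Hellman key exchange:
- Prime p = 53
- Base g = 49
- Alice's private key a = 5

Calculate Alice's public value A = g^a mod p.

Step 1: A = g^a mod p = 49^5 mod 53.
  49^1 mod 53 = 49
  49^2 mod 53 = (49 * 49) mod 53 = 16
  49^3 mod 53 = (16 * 49) mod 53 = 42
  49^4 mod 53 = (42 * 49) mod 53 = 44
  49^5 mod 53 = (44 * 49) mod 53 = 36
Result: A = 36.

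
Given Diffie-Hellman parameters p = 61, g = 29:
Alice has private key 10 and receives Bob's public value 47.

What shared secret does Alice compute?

Step 1: s = B^a mod p = 47^10 mod 61.
  47^1 mod 61 = 47
  47^2 mod 61 = (47 * 47) mod 61 = 13
  47^3 mod 61 = (13 * 47) mod 61 = 1
  47^4 mod 61 = (1 * 47) mod 61 = 47
  47^5 mod 61 = (47 * 47) mod 61 = 13
  47^6 mod 61 = (13 * 47) mod 61 = 1
  47^7 mod 61 = (1 * 47) mod 61 = 47
  47^8 mod 61 = (47 * 47) mod 61 = 13
  47^9 mod 61 = (13 * 47) mod 61 = 1
  47^10 mod 61 = (1 * 47) mod 61 = 47
Result: shared secret = 47.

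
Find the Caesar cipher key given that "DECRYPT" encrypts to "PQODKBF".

Step 1: Compare first letters: D (position 3) -> P (position 15).
Step 2: Shift = (15 - 3) mod 26 = 12.
The shift value is 12.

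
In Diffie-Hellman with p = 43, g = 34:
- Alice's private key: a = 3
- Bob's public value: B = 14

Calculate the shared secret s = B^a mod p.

Step 1: s = B^a mod p = 14^3 mod 43.
  14^1 mod 43 = 14
  14^2 mod 43 = (14 * 14) mod 43 = 24
  14^3 mod 43 = (24 * 14) mod 43 = 35
Result: shared secret = 35.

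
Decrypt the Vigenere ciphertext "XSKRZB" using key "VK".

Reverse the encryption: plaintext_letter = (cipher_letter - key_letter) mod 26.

Step 1: Extend key: VKVKVK
Step 2: Decrypt each letter (c - k) mod 26:
  X(23) - V(21) = (23-21) mod 26 = 2 = C
  S(18) - K(10) = (18-10) mod 26 = 8 = I
  K(10) - V(21) = (10-21) mod 26 = 15 = P
  R(17) - K(10) = (17-10) mod 26 = 7 = H
  Z(25) - V(21) = (25-21) mod 26 = 4 = E
  B(1) - K(10) = (1-10) mod 26 = 17 = R
Plaintext: CIPHER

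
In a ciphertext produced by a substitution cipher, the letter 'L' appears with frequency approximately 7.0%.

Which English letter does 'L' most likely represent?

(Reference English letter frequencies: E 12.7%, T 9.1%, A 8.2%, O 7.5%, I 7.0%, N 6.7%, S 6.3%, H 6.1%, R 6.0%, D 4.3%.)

Step 1: The observed frequency is 7.0%.
Step 2: Compare with English frequencies:
  E: 12.7% (difference: 5.7%)
  T: 9.1% (difference: 2.1%)
  A: 8.2% (difference: 1.2%)
  O: 7.5% (difference: 0.5%)
  I: 7.0% (difference: 0.0%) <-- closest
  N: 6.7% (difference: 0.3%)
  S: 6.3% (difference: 0.7%)
  H: 6.1% (difference: 0.9%)
  R: 6.0% (difference: 1.0%)
  D: 4.3% (difference: 2.7%)
Step 3: 'L' most likely represents 'I' (frequency 7.0%).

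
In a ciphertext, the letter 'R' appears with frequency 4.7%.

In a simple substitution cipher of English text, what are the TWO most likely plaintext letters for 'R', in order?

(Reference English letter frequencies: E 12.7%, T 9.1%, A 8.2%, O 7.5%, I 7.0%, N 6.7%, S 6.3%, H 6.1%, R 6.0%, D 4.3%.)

Step 1: Observed frequency of 'R' is 4.7%.
Step 2: Compute distances to each reference frequency and sort:
  D (4.3%): difference = 0.4% <-- BEST
  R (6.0%): difference = 1.3% <-- RUNNER-UP
  H (6.1%): difference = 1.4%
  S (6.3%): difference = 1.6%
  N (6.7%): difference = 2.0%
Step 3: Most likely is 'D' (4.3%, diff 0.4%); second most likely is 'R' (6.0%, diff 1.3%).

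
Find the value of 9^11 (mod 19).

Step 1: Compute 9^11 mod 19 step by step, reducing modulo 19 at each step.
  9^1 mod 19 = 9
  9^2 mod 19 = (9 * 9) mod 19 = 5
  9^3 mod 19 = (5 * 9) mod 19 = 7
  9^4 mod 19 = (7 * 9) mod 19 = 6
  9^5 mod 19 = (6 * 9) mod 19 = 16
  9^6 mod 19 = (16 * 9) mod 19 = 11
  9^7 mod 19 = (11 * 9) mod 19 = 4
  9^8 mod 19 = (4 * 9) mod 19 = 17
  9^9 mod 19 = (17 * 9) mod 19 = 1
  9^10 mod 19 = (1 * 9) mod 19 = 9
  9^11 mod 19 = (9 * 9) mod 19 = 5
Step 2: Result = 5.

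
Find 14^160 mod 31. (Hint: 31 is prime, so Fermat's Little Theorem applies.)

Step 1: Since 31 is prime, by Fermat's Little Theorem: 14^30 = 1 (mod 31).
Step 2: Reduce exponent: 160 mod 30 = 10.
Step 3: So 14^160 = 14^10 (mod 31).
Step 4: 14^10 mod 31 = 25.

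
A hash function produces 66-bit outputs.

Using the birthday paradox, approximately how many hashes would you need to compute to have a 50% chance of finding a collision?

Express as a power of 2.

Step 1: The birthday paradox gives collision probability ~50% after sqrt(2^n) = 2^(n/2) hashes.
Step 2: For 66-bit output: 2^(66/2) = 2^33.
Step 3: Approximately 2^33 hash computations needed.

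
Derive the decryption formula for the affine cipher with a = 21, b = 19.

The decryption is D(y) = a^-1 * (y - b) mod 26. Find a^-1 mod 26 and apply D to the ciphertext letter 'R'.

Step 1: Find a^-1, the modular inverse of 21 mod 26.
Step 2: We need 21 * a^-1 = 1 (mod 26).
Step 3: 21 * 5 = 105 = 4 * 26 + 1, so a^-1 = 5.
Step 4: D(y) = 5(y - 19) mod 26.
Step 5: Apply to 'R' (y = 17): D(17) = 5 * (17 - 19) mod 26 = 5 * -2 mod 26 = 16 -> 'Q'.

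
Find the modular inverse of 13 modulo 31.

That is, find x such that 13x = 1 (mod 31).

Step 1: We need x such that 13 * x = 1 (mod 31).
Step 2: Using the extended Euclidean algorithm or trial:
  13 * 12 = 156 = 5 * 31 + 1.
Step 3: Since 156 mod 31 = 1, the inverse is x = 12.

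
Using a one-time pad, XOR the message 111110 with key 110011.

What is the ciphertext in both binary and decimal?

Step 1: Write out the XOR operation bit by bit:
  Message: 111110
  Key:     110011
  XOR:     001101
Step 2: Convert to decimal: 001101 = 13.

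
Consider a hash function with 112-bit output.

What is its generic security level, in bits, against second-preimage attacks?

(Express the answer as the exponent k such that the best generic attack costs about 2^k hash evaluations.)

Step 1: The hash has a 112-bit output.
Step 2: Second-preimage resistance means: given a specific input x, it should be infeasible to find a different y with h(y) = h(x).
With a 112-bit output, a generic search for a second preimage costs about 2^112 evaluations (each trial matches the fixed target with probability 2^-112).
Step 3: Security level = 112 bits.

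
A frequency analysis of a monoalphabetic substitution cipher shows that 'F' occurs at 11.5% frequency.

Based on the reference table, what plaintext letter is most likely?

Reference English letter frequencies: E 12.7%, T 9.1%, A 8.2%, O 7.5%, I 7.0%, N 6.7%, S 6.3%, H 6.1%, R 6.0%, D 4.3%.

Step 1: The observed frequency is 11.5%.
Step 2: Compare with English frequencies:
  E: 12.7% (difference: 1.2%) <-- closest
  T: 9.1% (difference: 2.4%)
  A: 8.2% (difference: 3.3%)
  O: 7.5% (difference: 4.0%)
  I: 7.0% (difference: 4.5%)
  N: 6.7% (difference: 4.8%)
  S: 6.3% (difference: 5.2%)
  H: 6.1% (difference: 5.4%)
  R: 6.0% (difference: 5.5%)
  D: 4.3% (difference: 7.2%)
Step 3: 'F' most likely represents 'E' (frequency 12.7%).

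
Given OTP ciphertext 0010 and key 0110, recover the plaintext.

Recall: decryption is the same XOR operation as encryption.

Step 1: XOR ciphertext with key:
  Ciphertext: 0010
  Key:        0110
  XOR:        0100
Step 2: Plaintext = 0100 = 4 in decimal.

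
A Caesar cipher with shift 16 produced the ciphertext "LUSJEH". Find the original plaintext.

Step 1: Reverse the shift by subtracting 16 from each letter position.
  L (position 11) -> position (11-16) mod 26 = 21 -> V
  U (position 20) -> position (20-16) mod 26 = 4 -> E
  S (position 18) -> position (18-16) mod 26 = 2 -> C
  J (position 9) -> position (9-16) mod 26 = 19 -> T
  E (position 4) -> position (4-16) mod 26 = 14 -> O
  H (position 7) -> position (7-16) mod 26 = 17 -> R
Decrypted message: VECTOR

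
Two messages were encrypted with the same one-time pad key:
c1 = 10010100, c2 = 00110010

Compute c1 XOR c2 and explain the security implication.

Step 1: c1 XOR c2 = (m1 XOR k) XOR (m2 XOR k).
Step 2: By XOR associativity/commutativity: = m1 XOR m2 XOR k XOR k = m1 XOR m2.
Step 3: 10010100 XOR 00110010 = 10100110 = 166.
Step 4: The key cancels out! An attacker learns m1 XOR m2 = 166, revealing the relationship between plaintexts.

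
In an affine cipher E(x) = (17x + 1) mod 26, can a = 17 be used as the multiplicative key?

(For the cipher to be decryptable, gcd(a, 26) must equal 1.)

Step 1: Compute gcd(17, 26).
Step 2: gcd(17, 26) = 1.
Since gcd = 1, 17 is coprime with 26, so it is a valid key.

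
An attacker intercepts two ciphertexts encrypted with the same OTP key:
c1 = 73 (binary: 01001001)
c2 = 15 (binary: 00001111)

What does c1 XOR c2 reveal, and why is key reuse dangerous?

Step 1: c1 XOR c2 = (m1 XOR k) XOR (m2 XOR k).
Step 2: By XOR associativity/commutativity: = m1 XOR m2 XOR k XOR k = m1 XOR m2.
Step 3: 01001001 XOR 00001111 = 01000110 = 70.
Step 4: The key cancels out! An attacker learns m1 XOR m2 = 70, revealing the relationship between plaintexts.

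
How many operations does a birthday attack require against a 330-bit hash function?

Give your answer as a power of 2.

Step 1: The birthday paradox gives collision probability ~50% after sqrt(2^n) = 2^(n/2) hashes.
Step 2: For 330-bit output: 2^(330/2) = 2^165.
Step 3: Approximately 2^165 hash computations needed.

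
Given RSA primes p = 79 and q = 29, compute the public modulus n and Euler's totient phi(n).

Step 1: n = p * q = 79 * 29 = 2291.
Step 2: phi(n) = (p-1)(q-1) = 78 * 28 = 2184.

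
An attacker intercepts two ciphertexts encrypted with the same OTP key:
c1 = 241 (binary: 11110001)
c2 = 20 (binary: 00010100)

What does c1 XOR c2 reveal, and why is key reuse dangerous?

Step 1: c1 XOR c2 = (m1 XOR k) XOR (m2 XOR k).
Step 2: By XOR associativity/commutativity: = m1 XOR m2 XOR k XOR k = m1 XOR m2.
Step 3: 11110001 XOR 00010100 = 11100101 = 229.
Step 4: The key cancels out! An attacker learns m1 XOR m2 = 229, revealing the relationship between plaintexts.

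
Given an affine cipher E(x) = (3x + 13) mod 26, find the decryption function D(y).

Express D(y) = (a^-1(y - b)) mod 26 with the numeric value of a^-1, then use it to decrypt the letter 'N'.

Step 1: Find a^-1, the modular inverse of 3 mod 26.
Step 2: We need 3 * a^-1 = 1 (mod 26).
Step 3: 3 * 9 = 27 = 1 * 26 + 1, so a^-1 = 9.
Step 4: D(y) = 9(y - 13) mod 26.
Step 5: Apply to 'N' (y = 13): D(13) = 9 * (13 - 13) mod 26 = 9 * 0 mod 26 = 0 -> 'A'.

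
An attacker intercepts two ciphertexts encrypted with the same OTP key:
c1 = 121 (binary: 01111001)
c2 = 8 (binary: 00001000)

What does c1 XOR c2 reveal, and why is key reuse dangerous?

Step 1: c1 XOR c2 = (m1 XOR k) XOR (m2 XOR k).
Step 2: By XOR associativity/commutativity: = m1 XOR m2 XOR k XOR k = m1 XOR m2.
Step 3: 01111001 XOR 00001000 = 01110001 = 113.
Step 4: The key cancels out! An attacker learns m1 XOR m2 = 113, revealing the relationship between plaintexts.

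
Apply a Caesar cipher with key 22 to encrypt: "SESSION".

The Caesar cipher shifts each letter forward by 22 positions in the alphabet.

Step 1: For each letter, shift forward by 22 positions (mod 26).
  S (position 18) -> position (18+22) mod 26 = 14 -> O
  E (position 4) -> position (4+22) mod 26 = 0 -> A
  S (position 18) -> position (18+22) mod 26 = 14 -> O
  S (position 18) -> position (18+22) mod 26 = 14 -> O
  I (position 8) -> position (8+22) mod 26 = 4 -> E
  O (position 14) -> position (14+22) mod 26 = 10 -> K
  N (position 13) -> position (13+22) mod 26 = 9 -> J
Result: OAOOEKJ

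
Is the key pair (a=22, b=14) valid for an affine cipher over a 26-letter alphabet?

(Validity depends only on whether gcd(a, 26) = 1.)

Step 1: Compute gcd(22, 26).
Step 2: gcd(22, 26) = 2.
Since gcd = 2 != 1, 22 shares a common factor with 26, so it cannot be used.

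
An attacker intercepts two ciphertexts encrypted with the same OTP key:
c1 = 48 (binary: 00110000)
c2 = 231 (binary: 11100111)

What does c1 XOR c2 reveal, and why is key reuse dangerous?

Step 1: c1 XOR c2 = (m1 XOR k) XOR (m2 XOR k).
Step 2: By XOR associativity/commutativity: = m1 XOR m2 XOR k XOR k = m1 XOR m2.
Step 3: 00110000 XOR 11100111 = 11010111 = 215.
Step 4: The key cancels out! An attacker learns m1 XOR m2 = 215, revealing the relationship between plaintexts.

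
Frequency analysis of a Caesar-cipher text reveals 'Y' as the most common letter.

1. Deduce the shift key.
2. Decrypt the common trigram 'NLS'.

Step 1: In English, 'E' is the most frequent letter (12.7%).
Step 2: The most frequent ciphertext letter is 'Y' (position 24).
Step 3: Shift = (24 - 4) mod 26 = 20.
Step 4: Decrypt 'NLS' by shifting back 20:
  N -> T
  L -> R
  S -> Y
Step 5: 'NLS' decrypts to 'TRY'.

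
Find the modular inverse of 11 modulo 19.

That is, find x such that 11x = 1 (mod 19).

Step 1: We need x such that 11 * x = 1 (mod 19).
Step 2: Using the extended Euclidean algorithm or trial:
  11 * 7 = 77 = 4 * 19 + 1.
Step 3: Since 77 mod 19 = 1, the inverse is x = 7.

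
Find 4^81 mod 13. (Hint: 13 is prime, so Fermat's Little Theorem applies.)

Step 1: Since 13 is prime, by Fermat's Little Theorem: 4^12 = 1 (mod 13).
Step 2: Reduce exponent: 81 mod 12 = 9.
Step 3: So 4^81 = 4^9 (mod 13).
Step 4: 4^9 mod 13 = 12.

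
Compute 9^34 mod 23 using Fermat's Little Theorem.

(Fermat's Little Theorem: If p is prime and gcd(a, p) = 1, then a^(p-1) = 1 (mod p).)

Step 1: Since 23 is prime, by Fermat's Little Theorem: 9^22 = 1 (mod 23).
Step 2: Reduce exponent: 34 mod 22 = 12.
Step 3: So 9^34 = 9^12 (mod 23).
Step 4: 9^12 mod 23 = 9.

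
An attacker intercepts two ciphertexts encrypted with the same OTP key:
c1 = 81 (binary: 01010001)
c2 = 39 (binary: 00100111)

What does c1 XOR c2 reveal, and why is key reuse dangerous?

Step 1: c1 XOR c2 = (m1 XOR k) XOR (m2 XOR k).
Step 2: By XOR associativity/commutativity: = m1 XOR m2 XOR k XOR k = m1 XOR m2.
Step 3: 01010001 XOR 00100111 = 01110110 = 118.
Step 4: The key cancels out! An attacker learns m1 XOR m2 = 118, revealing the relationship between plaintexts.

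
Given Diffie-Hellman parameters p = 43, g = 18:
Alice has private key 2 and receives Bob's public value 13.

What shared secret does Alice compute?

Step 1: s = B^a mod p = 13^2 mod 43.
  13^1 mod 43 = 13
  13^2 mod 43 = (13 * 13) mod 43 = 40
Result: shared secret = 40.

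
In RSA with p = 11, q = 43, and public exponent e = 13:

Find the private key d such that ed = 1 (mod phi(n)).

Step 1: n = 11 * 43 = 473.
Step 2: phi(n) = 10 * 42 = 420.
Step 3: Find d such that 13 * d = 1 (mod 420).
Step 4: d = 13^(-1) mod 420 = 97.
Verification: 13 * 97 = 1261 = 3 * 420 + 1.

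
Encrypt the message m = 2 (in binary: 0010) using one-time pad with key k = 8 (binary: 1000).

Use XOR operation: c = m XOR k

Step 1: Write out the XOR operation bit by bit:
  Message: 0010
  Key:     1000
  XOR:     1010
Step 2: Convert to decimal: 1010 = 10.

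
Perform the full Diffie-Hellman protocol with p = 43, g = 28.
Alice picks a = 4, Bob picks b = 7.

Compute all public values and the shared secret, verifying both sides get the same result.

Step 1: A = g^a mod p = 28^4 mod 43 = 14.
Step 2: B = g^b mod p = 28^7 mod 43 = 7.
Step 3: Alice computes s = B^a mod p = 7^4 mod 43 = 36.
Step 4: Bob computes s = A^b mod p = 14^7 mod 43 = 36.
Both sides agree: shared secret = 36.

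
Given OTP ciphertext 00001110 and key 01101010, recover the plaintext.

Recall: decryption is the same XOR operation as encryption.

Step 1: XOR ciphertext with key:
  Ciphertext: 00001110
  Key:        01101010
  XOR:        01100100
Step 2: Plaintext = 01100100 = 100 in decimal.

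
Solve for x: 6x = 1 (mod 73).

Step 1: We need x such that 6 * x = 1 (mod 73).
Step 2: Using the extended Euclidean algorithm or trial:
  6 * 61 = 366 = 5 * 73 + 1.
Step 3: Since 366 mod 73 = 1, the inverse is x = 61.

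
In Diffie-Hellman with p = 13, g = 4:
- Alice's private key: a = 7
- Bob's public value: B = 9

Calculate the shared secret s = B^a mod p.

Step 1: s = B^a mod p = 9^7 mod 13.
  9^1 mod 13 = 9
  9^2 mod 13 = (9 * 9) mod 13 = 3
  9^3 mod 13 = (3 * 9) mod 13 = 1
  9^4 mod 13 = (1 * 9) mod 13 = 9
  9^5 mod 13 = (9 * 9) mod 13 = 3
  9^6 mod 13 = (3 * 9) mod 13 = 1
  9^7 mod 13 = (1 * 9) mod 13 = 9
Result: shared secret = 9.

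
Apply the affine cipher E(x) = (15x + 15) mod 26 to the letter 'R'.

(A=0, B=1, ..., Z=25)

Step 1: Convert 'R' to number: x = 17.
Step 2: E(17) = (15 * 17 + 15) mod 26 = 270 mod 26 = 10.
Step 3: Convert 10 back to letter: K.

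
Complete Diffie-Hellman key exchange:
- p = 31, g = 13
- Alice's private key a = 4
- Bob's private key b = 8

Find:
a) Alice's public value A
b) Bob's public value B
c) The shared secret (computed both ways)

Step 1: A = g^a mod p = 13^4 mod 31 = 10.
Step 2: B = g^b mod p = 13^8 mod 31 = 7.
Step 3: Alice computes s = B^a mod p = 7^4 mod 31 = 14.
Step 4: Bob computes s = A^b mod p = 10^8 mod 31 = 14.
Both sides agree: shared secret = 14.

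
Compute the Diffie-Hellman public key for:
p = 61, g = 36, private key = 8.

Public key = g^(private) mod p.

Step 1: A = g^a mod p = 36^8 mod 61.
  36^1 mod 61 = 36
  36^2 mod 61 = (36 * 36) mod 61 = 15
  36^3 mod 61 = (15 * 36) mod 61 = 52
  36^4 mod 61 = (52 * 36) mod 61 = 42
  36^5 mod 61 = (42 * 36) mod 61 = 48
  36^6 mod 61 = (48 * 36) mod 61 = 20
  36^7 mod 61 = (20 * 36) mod 61 = 49
  36^8 mod 61 = (49 * 36) mod 61 = 56
Result: A = 56.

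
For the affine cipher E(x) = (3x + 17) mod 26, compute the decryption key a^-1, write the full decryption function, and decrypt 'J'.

Step 1: Find a^-1, the modular inverse of 3 mod 26.
Step 2: We need 3 * a^-1 = 1 (mod 26).
Step 3: 3 * 9 = 27 = 1 * 26 + 1, so a^-1 = 9.
Step 4: D(y) = 9(y - 17) mod 26.
Step 5: Apply to 'J' (y = 9): D(9) = 9 * (9 - 17) mod 26 = 9 * -8 mod 26 = 6 -> 'G'.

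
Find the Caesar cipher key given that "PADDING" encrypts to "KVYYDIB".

Step 1: Compare first letters: P (position 15) -> K (position 10).
Step 2: Shift = (10 - 15) mod 26 = 21.
The shift value is 21.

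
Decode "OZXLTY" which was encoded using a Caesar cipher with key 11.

Step 1: Reverse the shift by subtracting 11 from each letter position.
  O (position 14) -> position (14-11) mod 26 = 3 -> D
  Z (position 25) -> position (25-11) mod 26 = 14 -> O
  X (position 23) -> position (23-11) mod 26 = 12 -> M
  L (position 11) -> position (11-11) mod 26 = 0 -> A
  T (position 19) -> position (19-11) mod 26 = 8 -> I
  Y (position 24) -> position (24-11) mod 26 = 13 -> N
Decrypted message: DOMAIN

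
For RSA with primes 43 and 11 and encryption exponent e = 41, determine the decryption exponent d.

Step 1: n = 43 * 11 = 473.
Step 2: phi(n) = 42 * 10 = 420.
Step 3: Find d such that 41 * d = 1 (mod 420).
Step 4: d = 41^(-1) mod 420 = 41.
Verification: 41 * 41 = 1681 = 4 * 420 + 1.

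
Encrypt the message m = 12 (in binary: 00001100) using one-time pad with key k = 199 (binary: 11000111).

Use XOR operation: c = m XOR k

Step 1: Write out the XOR operation bit by bit:
  Message: 00001100
  Key:     11000111
  XOR:     11001011
Step 2: Convert to decimal: 11001011 = 203.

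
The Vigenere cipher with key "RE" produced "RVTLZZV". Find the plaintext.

Step 1: Extend key: RERERER
Step 2: Decrypt each letter (c - k) mod 26:
  R(17) - R(17) = (17-17) mod 26 = 0 = A
  V(21) - E(4) = (21-4) mod 26 = 17 = R
  T(19) - R(17) = (19-17) mod 26 = 2 = C
  L(11) - E(4) = (11-4) mod 26 = 7 = H
  Z(25) - R(17) = (25-17) mod 26 = 8 = I
  Z(25) - E(4) = (25-4) mod 26 = 21 = V
  V(21) - R(17) = (21-17) mod 26 = 4 = E
Plaintext: ARCHIVE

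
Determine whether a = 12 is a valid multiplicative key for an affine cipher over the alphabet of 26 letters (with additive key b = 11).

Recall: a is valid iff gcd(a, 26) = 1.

Step 1: Compute gcd(12, 26).
Step 2: gcd(12, 26) = 2.
Since gcd = 2 != 1, 12 shares a common factor with 26, so it cannot be used.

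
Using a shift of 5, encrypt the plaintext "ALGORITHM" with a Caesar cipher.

Step 1: For each letter, shift forward by 5 positions (mod 26).
  A (position 0) -> position (0+5) mod 26 = 5 -> F
  L (position 11) -> position (11+5) mod 26 = 16 -> Q
  G (position 6) -> position (6+5) mod 26 = 11 -> L
  O (position 14) -> position (14+5) mod 26 = 19 -> T
  R (position 17) -> position (17+5) mod 26 = 22 -> W
  I (position 8) -> position (8+5) mod 26 = 13 -> N
  T (position 19) -> position (19+5) mod 26 = 24 -> Y
  H (position 7) -> position (7+5) mod 26 = 12 -> M
  M (position 12) -> position (12+5) mod 26 = 17 -> R
Result: FQLTWNYMR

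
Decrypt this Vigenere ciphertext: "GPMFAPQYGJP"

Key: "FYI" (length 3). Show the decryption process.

Step 1: Key 'FYI' has length 3. Extended key: FYIFYIFYIFY
Step 2: Decrypt each position:
  G(6) - F(5) = 1 = B
  P(15) - Y(24) = 17 = R
  M(12) - I(8) = 4 = E
  F(5) - F(5) = 0 = A
  A(0) - Y(24) = 2 = C
  P(15) - I(8) = 7 = H
  Q(16) - F(5) = 11 = L
  Y(24) - Y(24) = 0 = A
  G(6) - I(8) = 24 = Y
  J(9) - F(5) = 4 = E
  P(15) - Y(24) = 17 = R
Plaintext: BREACHLAYER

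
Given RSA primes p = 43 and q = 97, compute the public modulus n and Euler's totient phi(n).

Step 1: n = p * q = 43 * 97 = 4171.
Step 2: phi(n) = (p-1)(q-1) = 42 * 96 = 4032.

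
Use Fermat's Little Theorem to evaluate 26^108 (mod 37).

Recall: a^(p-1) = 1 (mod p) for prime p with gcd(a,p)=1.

Step 1: Since 37 is prime, by Fermat's Little Theorem: 26^36 = 1 (mod 37).
Step 2: Reduce exponent: 108 mod 36 = 0.
Step 3: So 26^108 = 26^0 (mod 37).
Step 4: 26^0 mod 37 = 1.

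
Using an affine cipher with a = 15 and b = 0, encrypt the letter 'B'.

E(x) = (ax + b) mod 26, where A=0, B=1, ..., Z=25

Step 1: Convert 'B' to number: x = 1.
Step 2: E(1) = (15 * 1 + 0) mod 26 = 15 mod 26 = 15.
Step 3: Convert 15 back to letter: P.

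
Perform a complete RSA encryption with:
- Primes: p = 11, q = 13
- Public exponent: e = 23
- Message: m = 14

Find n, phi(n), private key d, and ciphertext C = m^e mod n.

Step 1: n = 11 * 13 = 143.
Step 2: phi(n) = (11-1)(13-1) = 10 * 12 = 120.
Step 3: Find d = 23^(-1) mod 120 = 47.
  Verify: 23 * 47 = 1081 = 1 (mod 120).
Step 4: C = 14^23 mod 143 = 27.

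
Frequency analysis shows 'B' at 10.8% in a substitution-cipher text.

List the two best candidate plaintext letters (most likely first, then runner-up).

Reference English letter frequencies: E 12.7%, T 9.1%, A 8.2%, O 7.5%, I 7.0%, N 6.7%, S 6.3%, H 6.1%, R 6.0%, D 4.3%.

Step 1: Observed frequency of 'B' is 10.8%.
Step 2: Compute distances to each reference frequency and sort:
  T (9.1%): difference = 1.7% <-- BEST
  E (12.7%): difference = 1.9% <-- RUNNER-UP
  A (8.2%): difference = 2.6%
  O (7.5%): difference = 3.3%
  I (7.0%): difference = 3.8%
Step 3: Most likely is 'T' (9.1%, diff 1.7%); second most likely is 'E' (12.7%, diff 1.9%).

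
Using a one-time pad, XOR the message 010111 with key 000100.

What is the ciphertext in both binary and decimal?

Step 1: Write out the XOR operation bit by bit:
  Message: 010111
  Key:     000100
  XOR:     010011
Step 2: Convert to decimal: 010011 = 19.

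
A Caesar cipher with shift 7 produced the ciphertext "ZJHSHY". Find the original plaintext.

Step 1: Reverse the shift by subtracting 7 from each letter position.
  Z (position 25) -> position (25-7) mod 26 = 18 -> S
  J (position 9) -> position (9-7) mod 26 = 2 -> C
  H (position 7) -> position (7-7) mod 26 = 0 -> A
  S (position 18) -> position (18-7) mod 26 = 11 -> L
  H (position 7) -> position (7-7) mod 26 = 0 -> A
  Y (position 24) -> position (24-7) mod 26 = 17 -> R
Decrypted message: SCALAR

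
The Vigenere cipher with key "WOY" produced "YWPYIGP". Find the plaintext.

Step 1: Extend key: WOYWOYW
Step 2: Decrypt each letter (c - k) mod 26:
  Y(24) - W(22) = (24-22) mod 26 = 2 = C
  W(22) - O(14) = (22-14) mod 26 = 8 = I
  P(15) - Y(24) = (15-24) mod 26 = 17 = R
  Y(24) - W(22) = (24-22) mod 26 = 2 = C
  I(8) - O(14) = (8-14) mod 26 = 20 = U
  G(6) - Y(24) = (6-24) mod 26 = 8 = I
  P(15) - W(22) = (15-22) mod 26 = 19 = T
Plaintext: CIRCUIT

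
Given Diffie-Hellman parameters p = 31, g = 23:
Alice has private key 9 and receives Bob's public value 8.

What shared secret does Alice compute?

Step 1: s = B^a mod p = 8^9 mod 31.
  8^1 mod 31 = 8
  8^2 mod 31 = (8 * 8) mod 31 = 2
  8^3 mod 31 = (2 * 8) mod 31 = 16
  8^4 mod 31 = (16 * 8) mod 31 = 4
  8^5 mod 31 = (4 * 8) mod 31 = 1
  8^6 mod 31 = (1 * 8) mod 31 = 8
  8^7 mod 31 = (8 * 8) mod 31 = 2
  8^8 mod 31 = (2 * 8) mod 31 = 16
  8^9 mod 31 = (16 * 8) mod 31 = 4
Result: shared secret = 4.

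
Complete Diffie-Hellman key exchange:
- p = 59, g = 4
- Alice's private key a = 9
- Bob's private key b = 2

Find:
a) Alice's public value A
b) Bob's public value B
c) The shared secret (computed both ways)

Step 1: A = g^a mod p = 4^9 mod 59 = 7.
Step 2: B = g^b mod p = 4^2 mod 59 = 16.
Step 3: Alice computes s = B^a mod p = 16^9 mod 59 = 49.
Step 4: Bob computes s = A^b mod p = 7^2 mod 59 = 49.
Both sides agree: shared secret = 49.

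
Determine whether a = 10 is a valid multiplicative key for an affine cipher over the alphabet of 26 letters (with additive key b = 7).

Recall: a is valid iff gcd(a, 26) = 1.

Step 1: Compute gcd(10, 26).
Step 2: gcd(10, 26) = 2.
Since gcd = 2 != 1, 10 shares a common factor with 26, so it cannot be used.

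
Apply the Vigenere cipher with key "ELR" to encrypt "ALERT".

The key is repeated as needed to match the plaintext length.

Step 1: Repeat key to match plaintext length:
  Plaintext: ALERT
  Key:       ELREL
Step 2: Encrypt each letter:
  A(0) + E(4) = (0+4) mod 26 = 4 = E
  L(11) + L(11) = (11+11) mod 26 = 22 = W
  E(4) + R(17) = (4+17) mod 26 = 21 = V
  R(17) + E(4) = (17+4) mod 26 = 21 = V
  T(19) + L(11) = (19+11) mod 26 = 4 = E
Ciphertext: EWVVE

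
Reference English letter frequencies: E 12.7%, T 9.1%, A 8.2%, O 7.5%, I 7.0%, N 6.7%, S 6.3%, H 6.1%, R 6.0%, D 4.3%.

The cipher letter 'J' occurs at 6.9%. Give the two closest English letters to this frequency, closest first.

Step 1: Observed frequency of 'J' is 6.9%.
Step 2: Compute distances to each reference frequency and sort:
  I (7.0%): difference = 0.1% <-- BEST
  N (6.7%): difference = 0.2% <-- RUNNER-UP
  O (7.5%): difference = 0.6%
  S (6.3%): difference = 0.6%
  H (6.1%): difference = 0.8%
Step 3: Most likely is 'I' (7.0%, diff 0.1%); second most likely is 'N' (6.7%, diff 0.2%).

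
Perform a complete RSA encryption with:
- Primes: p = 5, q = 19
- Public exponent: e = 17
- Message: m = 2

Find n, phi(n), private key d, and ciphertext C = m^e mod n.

Step 1: n = 5 * 19 = 95.
Step 2: phi(n) = (5-1)(19-1) = 4 * 18 = 72.
Step 3: Find d = 17^(-1) mod 72 = 17.
  Verify: 17 * 17 = 289 = 1 (mod 72).
Step 4: C = 2^17 mod 95 = 67.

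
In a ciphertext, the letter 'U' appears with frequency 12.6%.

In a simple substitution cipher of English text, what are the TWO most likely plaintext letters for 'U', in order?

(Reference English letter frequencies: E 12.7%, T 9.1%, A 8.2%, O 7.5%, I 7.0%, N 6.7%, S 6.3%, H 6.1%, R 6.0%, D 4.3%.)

Step 1: Observed frequency of 'U' is 12.6%.
Step 2: Compute distances to each reference frequency and sort:
  E (12.7%): difference = 0.1% <-- BEST
  T (9.1%): difference = 3.5% <-- RUNNER-UP
  A (8.2%): difference = 4.4%
  O (7.5%): difference = 5.1%
  I (7.0%): difference = 5.6%
Step 3: Most likely is 'E' (12.7%, diff 0.1%); second most likely is 'T' (9.1%, diff 3.5%).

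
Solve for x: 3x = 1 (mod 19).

Step 1: We need x such that 3 * x = 1 (mod 19).
Step 2: Using the extended Euclidean algorithm or trial:
  3 * 13 = 39 = 2 * 19 + 1.
Step 3: Since 39 mod 19 = 1, the inverse is x = 13.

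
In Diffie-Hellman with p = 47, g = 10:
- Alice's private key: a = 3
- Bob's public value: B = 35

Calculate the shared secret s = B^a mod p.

Step 1: s = B^a mod p = 35^3 mod 47.
  35^1 mod 47 = 35
  35^2 mod 47 = (35 * 35) mod 47 = 3
  35^3 mod 47 = (3 * 35) mod 47 = 11
Result: shared secret = 11.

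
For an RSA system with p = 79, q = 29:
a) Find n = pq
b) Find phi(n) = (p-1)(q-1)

Step 1: n = p * q = 79 * 29 = 2291.
Step 2: phi(n) = (p-1)(q-1) = 78 * 28 = 2184.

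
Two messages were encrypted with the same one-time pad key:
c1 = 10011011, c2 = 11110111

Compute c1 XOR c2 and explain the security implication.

Step 1: c1 XOR c2 = (m1 XOR k) XOR (m2 XOR k).
Step 2: By XOR associativity/commutativity: = m1 XOR m2 XOR k XOR k = m1 XOR m2.
Step 3: 10011011 XOR 11110111 = 01101100 = 108.
Step 4: The key cancels out! An attacker learns m1 XOR m2 = 108, revealing the relationship between plaintexts.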